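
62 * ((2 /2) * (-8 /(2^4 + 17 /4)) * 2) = -3968 /81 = -48.99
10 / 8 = 5 / 4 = 1.25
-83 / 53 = -1.57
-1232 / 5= -246.40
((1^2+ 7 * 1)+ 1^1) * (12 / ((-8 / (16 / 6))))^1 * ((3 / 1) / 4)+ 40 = 13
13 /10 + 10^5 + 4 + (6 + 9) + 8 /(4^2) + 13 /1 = 500169 /5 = 100033.80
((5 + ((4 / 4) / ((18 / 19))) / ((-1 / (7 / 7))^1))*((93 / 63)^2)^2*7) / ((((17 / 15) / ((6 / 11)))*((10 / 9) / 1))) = 65569991 / 1154538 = 56.79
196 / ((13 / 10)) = 150.77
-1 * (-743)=743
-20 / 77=-0.26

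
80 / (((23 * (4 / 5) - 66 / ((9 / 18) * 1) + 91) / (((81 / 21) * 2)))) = -21600 / 791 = -27.31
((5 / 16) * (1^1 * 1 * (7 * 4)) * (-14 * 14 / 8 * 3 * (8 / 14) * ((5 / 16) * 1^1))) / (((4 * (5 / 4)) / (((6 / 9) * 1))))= -245 / 16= -15.31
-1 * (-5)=5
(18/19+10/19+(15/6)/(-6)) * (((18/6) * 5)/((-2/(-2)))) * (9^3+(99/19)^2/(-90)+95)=716625791/54872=13059.95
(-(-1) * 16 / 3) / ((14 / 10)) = 80 / 21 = 3.81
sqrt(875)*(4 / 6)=10*sqrt(35) / 3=19.72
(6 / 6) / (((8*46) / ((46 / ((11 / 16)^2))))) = 32 / 121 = 0.26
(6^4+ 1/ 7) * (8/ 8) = 9073/ 7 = 1296.14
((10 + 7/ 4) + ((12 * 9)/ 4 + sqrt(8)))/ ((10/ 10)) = 2 * sqrt(2) + 155/ 4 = 41.58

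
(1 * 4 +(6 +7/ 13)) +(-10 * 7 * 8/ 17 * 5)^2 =101959593/ 3757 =27138.57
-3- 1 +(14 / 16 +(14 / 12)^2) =-127 / 72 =-1.76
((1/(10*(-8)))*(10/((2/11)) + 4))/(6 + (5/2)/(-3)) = -177/1240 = -0.14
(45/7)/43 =45/301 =0.15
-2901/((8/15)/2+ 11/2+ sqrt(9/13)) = -195730470/380977+ 7832700 *sqrt(13)/380977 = -439.63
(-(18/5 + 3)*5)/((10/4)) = -66/5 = -13.20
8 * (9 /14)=36 /7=5.14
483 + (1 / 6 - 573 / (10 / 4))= 7619 / 30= 253.97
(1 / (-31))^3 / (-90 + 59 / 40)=40 / 105489931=0.00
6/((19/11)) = 66/19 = 3.47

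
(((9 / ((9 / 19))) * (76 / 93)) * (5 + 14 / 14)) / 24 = 3.88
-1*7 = -7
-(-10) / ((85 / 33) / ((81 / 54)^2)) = 297 / 34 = 8.74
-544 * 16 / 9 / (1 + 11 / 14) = -121856 / 225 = -541.58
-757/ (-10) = 757/ 10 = 75.70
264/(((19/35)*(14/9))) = 5940/19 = 312.63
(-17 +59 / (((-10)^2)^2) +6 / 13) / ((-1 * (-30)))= -716411 / 1300000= -0.55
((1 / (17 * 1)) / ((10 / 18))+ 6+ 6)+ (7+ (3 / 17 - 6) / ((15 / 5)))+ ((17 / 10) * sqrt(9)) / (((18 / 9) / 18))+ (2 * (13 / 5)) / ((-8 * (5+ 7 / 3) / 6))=233873 / 3740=62.53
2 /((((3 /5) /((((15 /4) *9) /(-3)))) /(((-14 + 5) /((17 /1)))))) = 675 /34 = 19.85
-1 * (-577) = 577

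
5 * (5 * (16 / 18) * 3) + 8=224 / 3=74.67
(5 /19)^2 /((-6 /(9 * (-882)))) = 91.62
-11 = -11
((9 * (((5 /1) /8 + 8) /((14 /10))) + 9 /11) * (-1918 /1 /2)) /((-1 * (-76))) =-4748283 /6688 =-709.97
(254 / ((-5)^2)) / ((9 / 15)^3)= 1270 / 27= 47.04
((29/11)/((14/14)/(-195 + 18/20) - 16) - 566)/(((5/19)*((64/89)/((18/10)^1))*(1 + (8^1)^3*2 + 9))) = -5.21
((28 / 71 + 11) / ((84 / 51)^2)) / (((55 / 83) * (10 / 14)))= 19405483 / 2186800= 8.87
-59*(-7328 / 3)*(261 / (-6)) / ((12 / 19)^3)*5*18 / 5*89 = -239186300369 / 6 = -39864383394.83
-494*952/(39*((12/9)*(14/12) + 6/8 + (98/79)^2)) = -2709292992/863747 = -3136.67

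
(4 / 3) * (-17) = -22.67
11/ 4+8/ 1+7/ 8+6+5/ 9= 1309/ 72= 18.18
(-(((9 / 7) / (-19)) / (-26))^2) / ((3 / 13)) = -27 / 919828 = -0.00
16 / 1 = 16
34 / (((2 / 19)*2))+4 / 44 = 3555 / 22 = 161.59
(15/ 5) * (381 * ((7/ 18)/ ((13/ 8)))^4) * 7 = 546429184/ 20820969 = 26.24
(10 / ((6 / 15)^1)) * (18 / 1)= 450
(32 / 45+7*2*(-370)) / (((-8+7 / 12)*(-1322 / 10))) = -932272 / 176487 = -5.28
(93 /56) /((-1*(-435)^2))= -31 /3532200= -0.00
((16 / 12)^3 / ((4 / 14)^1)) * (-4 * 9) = -896 / 3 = -298.67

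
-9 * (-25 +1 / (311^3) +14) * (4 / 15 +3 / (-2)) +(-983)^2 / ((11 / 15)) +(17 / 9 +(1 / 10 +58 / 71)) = 2785742690043551479 / 2114339436990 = 1317547.52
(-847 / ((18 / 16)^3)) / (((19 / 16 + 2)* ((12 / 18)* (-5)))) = 3469312 / 61965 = 55.99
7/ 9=0.78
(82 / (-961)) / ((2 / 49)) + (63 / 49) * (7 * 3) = 23938 / 961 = 24.91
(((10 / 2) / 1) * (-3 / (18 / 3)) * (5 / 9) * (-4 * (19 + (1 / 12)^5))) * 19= 2245709275 / 1119744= 2005.56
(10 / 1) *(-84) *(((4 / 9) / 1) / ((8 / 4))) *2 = -1120 / 3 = -373.33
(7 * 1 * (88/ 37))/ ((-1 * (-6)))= 308/ 111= 2.77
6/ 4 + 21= 45/ 2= 22.50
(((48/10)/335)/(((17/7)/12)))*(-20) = -8064/5695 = -1.42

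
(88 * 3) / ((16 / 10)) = 165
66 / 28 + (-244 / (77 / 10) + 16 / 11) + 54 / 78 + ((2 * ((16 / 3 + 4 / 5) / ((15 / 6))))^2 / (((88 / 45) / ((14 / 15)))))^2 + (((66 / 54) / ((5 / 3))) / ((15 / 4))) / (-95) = 51409370616979 / 490333593750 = 104.85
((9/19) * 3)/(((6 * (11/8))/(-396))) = -1296/19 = -68.21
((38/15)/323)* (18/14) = 6/595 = 0.01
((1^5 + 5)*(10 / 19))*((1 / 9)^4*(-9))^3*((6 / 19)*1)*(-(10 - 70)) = -800 / 5179955427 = -0.00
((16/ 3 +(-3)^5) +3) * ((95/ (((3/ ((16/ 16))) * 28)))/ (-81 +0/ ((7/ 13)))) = 16720/ 5103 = 3.28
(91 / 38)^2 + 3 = 12613 / 1444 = 8.73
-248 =-248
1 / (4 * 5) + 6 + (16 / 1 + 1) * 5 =1821 / 20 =91.05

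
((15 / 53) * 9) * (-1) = -2.55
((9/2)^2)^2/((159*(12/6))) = 2187/1696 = 1.29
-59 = -59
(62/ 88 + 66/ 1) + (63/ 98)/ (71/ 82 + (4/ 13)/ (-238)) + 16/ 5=1704601847/ 24128060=70.65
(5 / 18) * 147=245 / 6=40.83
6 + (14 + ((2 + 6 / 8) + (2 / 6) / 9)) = 2461 / 108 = 22.79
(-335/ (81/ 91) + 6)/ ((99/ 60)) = -599980/ 2673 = -224.46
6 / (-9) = -0.67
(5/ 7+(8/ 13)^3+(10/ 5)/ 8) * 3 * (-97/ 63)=-7144535/ 1291836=-5.53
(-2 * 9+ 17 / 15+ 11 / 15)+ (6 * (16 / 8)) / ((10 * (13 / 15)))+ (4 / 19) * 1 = -14.54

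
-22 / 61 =-0.36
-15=-15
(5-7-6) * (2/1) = -16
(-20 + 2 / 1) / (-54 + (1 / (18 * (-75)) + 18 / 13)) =315900 / 923413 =0.34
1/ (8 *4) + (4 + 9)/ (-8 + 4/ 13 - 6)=-2615/ 2848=-0.92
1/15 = 0.07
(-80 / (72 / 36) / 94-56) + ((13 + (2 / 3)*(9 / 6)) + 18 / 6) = -1853 / 47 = -39.43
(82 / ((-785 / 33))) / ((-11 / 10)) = 492 / 157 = 3.13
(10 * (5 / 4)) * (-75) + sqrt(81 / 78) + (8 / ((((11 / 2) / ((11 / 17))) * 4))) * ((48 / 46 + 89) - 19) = -720053 / 782 + 3 * sqrt(78) / 26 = -919.76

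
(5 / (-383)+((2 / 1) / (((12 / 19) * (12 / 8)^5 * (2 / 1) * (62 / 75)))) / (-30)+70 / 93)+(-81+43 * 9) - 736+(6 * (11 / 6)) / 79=-293429309768 / 683777943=-429.13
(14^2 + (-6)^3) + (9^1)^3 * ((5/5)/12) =163/4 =40.75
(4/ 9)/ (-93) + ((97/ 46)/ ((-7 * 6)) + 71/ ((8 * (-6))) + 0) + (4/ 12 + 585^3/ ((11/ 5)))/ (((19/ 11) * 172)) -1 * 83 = 539422498991419/ 1761543504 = 306221.50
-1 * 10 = -10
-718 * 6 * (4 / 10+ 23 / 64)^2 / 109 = -63595773 / 2790400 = -22.79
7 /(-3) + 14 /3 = 7 /3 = 2.33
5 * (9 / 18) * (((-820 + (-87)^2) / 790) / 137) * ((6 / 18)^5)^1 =6749 / 10519956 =0.00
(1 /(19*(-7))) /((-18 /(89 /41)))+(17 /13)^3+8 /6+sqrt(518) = 769951919 /215644338+sqrt(518) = 26.33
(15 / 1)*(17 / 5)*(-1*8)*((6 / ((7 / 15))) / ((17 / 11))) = -23760 / 7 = -3394.29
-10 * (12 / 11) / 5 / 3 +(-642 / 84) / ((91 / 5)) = -16077 / 14014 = -1.15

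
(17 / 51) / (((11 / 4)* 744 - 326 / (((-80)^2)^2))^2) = 419430400000000 / 5267352883998965839707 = 0.00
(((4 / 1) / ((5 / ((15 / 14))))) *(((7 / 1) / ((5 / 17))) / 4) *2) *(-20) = -204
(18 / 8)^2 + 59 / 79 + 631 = 804927 / 1264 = 636.81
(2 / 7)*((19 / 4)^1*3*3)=171 / 14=12.21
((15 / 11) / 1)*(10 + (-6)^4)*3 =58770 / 11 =5342.73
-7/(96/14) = -1.02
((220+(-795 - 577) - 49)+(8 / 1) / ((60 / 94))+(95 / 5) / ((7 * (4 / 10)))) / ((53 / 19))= -4714907 / 11130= -423.62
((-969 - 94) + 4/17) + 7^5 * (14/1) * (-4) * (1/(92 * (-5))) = 983.30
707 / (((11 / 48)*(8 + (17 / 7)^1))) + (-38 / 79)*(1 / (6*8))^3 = 1037718340711 / 3507812352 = 295.83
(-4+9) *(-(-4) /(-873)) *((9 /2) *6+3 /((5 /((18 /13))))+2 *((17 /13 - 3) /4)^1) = -7016 /11349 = -0.62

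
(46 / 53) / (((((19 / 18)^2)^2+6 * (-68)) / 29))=-140037984 / 2263094011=-0.06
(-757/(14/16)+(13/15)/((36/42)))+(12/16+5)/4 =-4347979/5040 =-862.69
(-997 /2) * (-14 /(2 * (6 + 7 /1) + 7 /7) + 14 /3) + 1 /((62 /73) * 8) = -27690701 /13392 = -2067.70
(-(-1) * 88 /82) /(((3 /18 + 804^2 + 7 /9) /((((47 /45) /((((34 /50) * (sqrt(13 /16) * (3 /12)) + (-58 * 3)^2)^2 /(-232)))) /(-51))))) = 47403658831531572838400 /5508706273180211259416725164420450861 - 49581049774080000 * sqrt(13) /2052263121380863018214074080862520909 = 0.00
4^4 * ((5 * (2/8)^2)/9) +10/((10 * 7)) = 569/63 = 9.03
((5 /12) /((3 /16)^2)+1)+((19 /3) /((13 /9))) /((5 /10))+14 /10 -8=26362 /1755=15.02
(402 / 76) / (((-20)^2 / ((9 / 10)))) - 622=-621.99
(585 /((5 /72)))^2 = 70963776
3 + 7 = 10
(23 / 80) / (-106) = -23 / 8480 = -0.00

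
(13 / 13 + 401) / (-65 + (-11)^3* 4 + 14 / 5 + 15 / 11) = -3685 / 49361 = -0.07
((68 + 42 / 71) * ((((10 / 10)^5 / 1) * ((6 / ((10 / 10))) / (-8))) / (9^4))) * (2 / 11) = -2435 / 1708047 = -0.00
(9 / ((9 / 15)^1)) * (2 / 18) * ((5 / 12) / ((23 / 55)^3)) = 4159375 / 438012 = 9.50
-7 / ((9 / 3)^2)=-7 / 9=-0.78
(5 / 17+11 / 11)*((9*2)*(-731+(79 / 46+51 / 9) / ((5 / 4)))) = -33020724 / 1955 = -16890.40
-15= -15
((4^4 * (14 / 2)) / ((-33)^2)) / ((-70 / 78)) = -3328 / 1815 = -1.83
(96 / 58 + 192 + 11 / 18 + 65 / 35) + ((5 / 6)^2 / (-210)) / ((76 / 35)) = 653566045 / 3332448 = 196.12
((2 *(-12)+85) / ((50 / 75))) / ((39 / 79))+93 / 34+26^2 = 190962 / 221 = 864.08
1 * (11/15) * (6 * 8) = 176/5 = 35.20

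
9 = 9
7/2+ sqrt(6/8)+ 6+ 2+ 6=18.37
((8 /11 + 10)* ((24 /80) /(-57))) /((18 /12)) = -118 /3135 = -0.04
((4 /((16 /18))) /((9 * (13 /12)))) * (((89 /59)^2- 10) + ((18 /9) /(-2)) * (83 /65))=-12220248 /2941445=-4.15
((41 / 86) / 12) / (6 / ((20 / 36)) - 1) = 205 / 50568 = 0.00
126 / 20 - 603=-596.70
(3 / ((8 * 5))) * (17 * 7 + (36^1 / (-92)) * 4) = 8103 / 920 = 8.81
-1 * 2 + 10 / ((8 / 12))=13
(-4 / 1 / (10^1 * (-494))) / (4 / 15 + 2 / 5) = 3 / 2470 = 0.00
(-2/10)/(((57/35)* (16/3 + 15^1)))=-7/1159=-0.01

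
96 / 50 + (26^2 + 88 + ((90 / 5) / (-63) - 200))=98986 / 175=565.63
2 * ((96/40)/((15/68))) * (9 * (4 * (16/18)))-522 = 4358/25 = 174.32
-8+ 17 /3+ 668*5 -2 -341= 8984 /3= 2994.67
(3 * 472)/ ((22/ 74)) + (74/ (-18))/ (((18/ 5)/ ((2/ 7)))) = 29704229/ 6237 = 4762.58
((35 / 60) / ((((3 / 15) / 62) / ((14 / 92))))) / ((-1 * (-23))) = 1.20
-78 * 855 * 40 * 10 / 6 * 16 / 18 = -3952000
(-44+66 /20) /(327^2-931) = -407 /1059980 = -0.00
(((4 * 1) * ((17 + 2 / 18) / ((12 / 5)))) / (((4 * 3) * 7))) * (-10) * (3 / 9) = -275 / 243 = -1.13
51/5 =10.20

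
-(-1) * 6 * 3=18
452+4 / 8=905 / 2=452.50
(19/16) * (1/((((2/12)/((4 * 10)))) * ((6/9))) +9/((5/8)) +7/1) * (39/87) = 471029/2320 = 203.03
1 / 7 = 0.14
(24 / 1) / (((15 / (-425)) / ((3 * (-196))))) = 399840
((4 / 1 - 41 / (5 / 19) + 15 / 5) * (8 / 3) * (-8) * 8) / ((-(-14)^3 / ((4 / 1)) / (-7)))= -63488 / 245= -259.13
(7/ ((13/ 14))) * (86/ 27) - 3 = 7375/ 351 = 21.01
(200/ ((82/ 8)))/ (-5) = -3.90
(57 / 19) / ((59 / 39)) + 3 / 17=2166 / 1003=2.16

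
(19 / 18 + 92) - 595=-9035 / 18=-501.94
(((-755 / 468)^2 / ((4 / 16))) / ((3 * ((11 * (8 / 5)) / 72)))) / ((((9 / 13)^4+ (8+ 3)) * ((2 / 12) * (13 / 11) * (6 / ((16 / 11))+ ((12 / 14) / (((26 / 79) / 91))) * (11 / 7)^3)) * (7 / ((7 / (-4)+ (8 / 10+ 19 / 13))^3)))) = 2628481335613 / 19785702008255040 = 0.00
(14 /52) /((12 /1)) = 7 /312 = 0.02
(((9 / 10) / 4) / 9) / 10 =1 / 400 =0.00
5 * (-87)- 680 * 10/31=-20285/31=-654.35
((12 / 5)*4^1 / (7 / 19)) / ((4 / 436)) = 99408 / 35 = 2840.23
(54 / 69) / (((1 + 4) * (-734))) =-0.00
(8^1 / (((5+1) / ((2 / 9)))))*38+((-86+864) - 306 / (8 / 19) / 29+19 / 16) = 9588761 / 12528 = 765.39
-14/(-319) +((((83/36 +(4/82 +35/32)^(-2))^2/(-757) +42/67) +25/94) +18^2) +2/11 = 1617691962230558384911645357/4975889829354952725845232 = 325.11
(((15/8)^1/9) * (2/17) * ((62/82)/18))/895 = 31/26948808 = 0.00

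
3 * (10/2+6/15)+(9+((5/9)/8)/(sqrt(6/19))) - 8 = 5 * sqrt(114)/432+86/5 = 17.32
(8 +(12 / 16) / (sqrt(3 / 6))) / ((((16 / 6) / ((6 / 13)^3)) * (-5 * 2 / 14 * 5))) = -4536 / 54925 - 1701 * sqrt(2) / 219700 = -0.09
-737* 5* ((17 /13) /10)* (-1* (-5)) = -62645 /26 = -2409.42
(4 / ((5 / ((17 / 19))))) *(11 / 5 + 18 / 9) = 1428 / 475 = 3.01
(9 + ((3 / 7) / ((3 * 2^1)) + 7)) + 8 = 337 / 14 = 24.07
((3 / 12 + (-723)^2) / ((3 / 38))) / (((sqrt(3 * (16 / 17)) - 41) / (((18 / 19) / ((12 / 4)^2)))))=-1457369149 / 85587 - 8363668 * sqrt(51) / 85587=-17725.80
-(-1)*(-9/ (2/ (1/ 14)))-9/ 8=-81/ 56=-1.45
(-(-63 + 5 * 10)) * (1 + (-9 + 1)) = -91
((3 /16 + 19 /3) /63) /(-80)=-313 /241920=-0.00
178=178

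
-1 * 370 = -370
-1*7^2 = -49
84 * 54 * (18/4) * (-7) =-142884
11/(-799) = -11/799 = -0.01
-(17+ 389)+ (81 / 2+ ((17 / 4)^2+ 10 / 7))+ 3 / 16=-9683 / 28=-345.82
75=75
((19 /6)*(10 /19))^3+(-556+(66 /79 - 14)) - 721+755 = -1131631 /2133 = -530.53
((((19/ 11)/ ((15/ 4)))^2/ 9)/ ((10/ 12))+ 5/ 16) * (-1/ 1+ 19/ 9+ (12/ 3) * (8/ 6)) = 64574503/ 29403000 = 2.20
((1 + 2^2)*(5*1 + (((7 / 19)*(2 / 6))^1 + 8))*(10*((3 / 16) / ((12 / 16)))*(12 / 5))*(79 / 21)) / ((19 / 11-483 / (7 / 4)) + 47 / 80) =-520009600 / 96096357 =-5.41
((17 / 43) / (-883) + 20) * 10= 7593630 / 37969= 200.00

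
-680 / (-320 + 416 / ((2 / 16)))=-85 / 376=-0.23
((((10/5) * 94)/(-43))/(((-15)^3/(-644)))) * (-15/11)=121072/106425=1.14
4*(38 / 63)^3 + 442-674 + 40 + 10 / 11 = -523184426 / 2750517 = -190.21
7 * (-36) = -252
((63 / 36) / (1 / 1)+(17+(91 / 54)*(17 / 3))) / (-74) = -9169 / 23976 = -0.38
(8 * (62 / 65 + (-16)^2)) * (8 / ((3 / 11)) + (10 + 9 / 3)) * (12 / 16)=4242308 / 65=65266.28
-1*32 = -32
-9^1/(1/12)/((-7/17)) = 1836/7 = 262.29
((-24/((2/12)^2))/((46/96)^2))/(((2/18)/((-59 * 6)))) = 11989092.66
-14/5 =-2.80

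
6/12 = 1/2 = 0.50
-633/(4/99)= -62667/4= -15666.75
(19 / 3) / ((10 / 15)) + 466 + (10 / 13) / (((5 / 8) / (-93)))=9387 / 26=361.04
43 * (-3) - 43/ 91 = -11782/ 91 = -129.47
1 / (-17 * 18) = -1 / 306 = -0.00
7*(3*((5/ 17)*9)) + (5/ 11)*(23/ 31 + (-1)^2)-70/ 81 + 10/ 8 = 106619165/ 1878228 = 56.77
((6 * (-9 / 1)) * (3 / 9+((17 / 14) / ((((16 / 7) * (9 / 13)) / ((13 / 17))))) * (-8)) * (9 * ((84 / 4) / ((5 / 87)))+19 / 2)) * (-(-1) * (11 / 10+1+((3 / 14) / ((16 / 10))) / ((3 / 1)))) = 18656395251 / 11200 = 1665749.58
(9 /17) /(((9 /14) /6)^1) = 84 /17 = 4.94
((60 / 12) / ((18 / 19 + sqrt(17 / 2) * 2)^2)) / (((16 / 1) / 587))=1334802193 / 228484000 - 36236097 * sqrt(34) / 114242000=3.99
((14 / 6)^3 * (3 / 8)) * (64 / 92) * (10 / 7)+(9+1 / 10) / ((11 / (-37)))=-589169 / 22770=-25.87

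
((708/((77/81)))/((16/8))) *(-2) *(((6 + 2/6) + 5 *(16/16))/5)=-649944/385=-1688.17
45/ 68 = 0.66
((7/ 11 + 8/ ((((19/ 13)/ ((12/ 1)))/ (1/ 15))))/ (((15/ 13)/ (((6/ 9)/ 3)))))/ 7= 45422/ 329175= 0.14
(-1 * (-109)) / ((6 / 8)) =436 / 3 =145.33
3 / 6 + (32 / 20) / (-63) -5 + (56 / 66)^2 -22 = -655717 / 25410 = -25.81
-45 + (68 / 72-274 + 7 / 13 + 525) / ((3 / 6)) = 53816 / 117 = 459.97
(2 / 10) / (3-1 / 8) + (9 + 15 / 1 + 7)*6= 21398 / 115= 186.07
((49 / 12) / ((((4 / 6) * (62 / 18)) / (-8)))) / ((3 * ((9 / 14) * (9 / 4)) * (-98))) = 28 / 837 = 0.03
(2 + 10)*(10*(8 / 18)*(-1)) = -160 / 3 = -53.33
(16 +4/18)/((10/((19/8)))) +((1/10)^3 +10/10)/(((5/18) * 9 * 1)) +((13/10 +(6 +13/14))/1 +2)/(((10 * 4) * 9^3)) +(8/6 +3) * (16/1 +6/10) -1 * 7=1765302781/25515000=69.19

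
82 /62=41 /31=1.32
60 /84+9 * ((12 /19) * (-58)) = -43753 /133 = -328.97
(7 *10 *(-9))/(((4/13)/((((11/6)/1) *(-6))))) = 22522.50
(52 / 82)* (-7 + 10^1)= 78 / 41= 1.90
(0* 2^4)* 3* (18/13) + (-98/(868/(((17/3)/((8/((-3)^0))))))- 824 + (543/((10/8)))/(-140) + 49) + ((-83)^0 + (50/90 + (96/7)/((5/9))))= -587416747/781200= -751.94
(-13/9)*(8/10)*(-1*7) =364/45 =8.09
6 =6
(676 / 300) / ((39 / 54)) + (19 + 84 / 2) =1603 / 25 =64.12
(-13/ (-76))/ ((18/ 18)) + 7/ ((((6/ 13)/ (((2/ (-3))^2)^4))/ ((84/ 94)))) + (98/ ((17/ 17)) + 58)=3672401395/ 23435892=156.70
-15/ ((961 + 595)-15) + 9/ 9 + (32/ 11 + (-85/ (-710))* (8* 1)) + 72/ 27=27165046/ 3610563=7.52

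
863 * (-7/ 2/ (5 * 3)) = -6041/ 30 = -201.37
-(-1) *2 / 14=1 / 7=0.14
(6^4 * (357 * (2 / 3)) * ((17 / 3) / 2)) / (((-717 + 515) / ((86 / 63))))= -596496 / 101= -5905.90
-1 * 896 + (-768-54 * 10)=-2204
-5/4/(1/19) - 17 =-163/4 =-40.75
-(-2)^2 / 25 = -4 / 25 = -0.16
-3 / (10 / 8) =-12 / 5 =-2.40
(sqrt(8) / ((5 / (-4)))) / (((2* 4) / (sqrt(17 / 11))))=-sqrt(374) / 55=-0.35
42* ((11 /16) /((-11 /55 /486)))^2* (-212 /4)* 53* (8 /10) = -263420135488.12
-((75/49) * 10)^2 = -562500/2401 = -234.28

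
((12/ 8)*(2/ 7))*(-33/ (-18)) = 11/ 14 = 0.79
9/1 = 9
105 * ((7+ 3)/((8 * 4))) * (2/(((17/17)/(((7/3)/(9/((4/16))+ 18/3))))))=175/48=3.65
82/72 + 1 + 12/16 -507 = -4537/9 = -504.11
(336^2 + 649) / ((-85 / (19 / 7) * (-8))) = 431471 / 952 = 453.23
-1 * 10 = -10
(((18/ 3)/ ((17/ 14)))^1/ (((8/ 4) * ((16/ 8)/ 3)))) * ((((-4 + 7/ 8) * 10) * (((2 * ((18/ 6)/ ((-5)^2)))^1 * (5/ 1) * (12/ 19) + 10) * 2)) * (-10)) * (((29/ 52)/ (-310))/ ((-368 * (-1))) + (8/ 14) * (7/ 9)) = 124818252475/ 11271104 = 11074.18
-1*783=-783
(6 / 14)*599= 1797 / 7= 256.71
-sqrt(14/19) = -sqrt(266)/19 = -0.86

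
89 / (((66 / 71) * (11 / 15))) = 31595 / 242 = 130.56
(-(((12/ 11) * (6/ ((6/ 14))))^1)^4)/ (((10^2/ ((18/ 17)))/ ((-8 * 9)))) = 258096513024/ 6222425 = 41478.44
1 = 1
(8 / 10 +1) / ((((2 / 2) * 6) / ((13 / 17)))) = 39 / 170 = 0.23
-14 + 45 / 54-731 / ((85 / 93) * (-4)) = 11207 / 60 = 186.78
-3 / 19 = -0.16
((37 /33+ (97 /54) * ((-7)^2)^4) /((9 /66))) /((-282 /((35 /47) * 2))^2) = 7535028082925 /3557287449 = 2118.19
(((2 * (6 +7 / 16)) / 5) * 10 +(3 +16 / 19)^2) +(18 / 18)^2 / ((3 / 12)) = 64275 / 1444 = 44.51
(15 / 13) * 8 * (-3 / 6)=-60 / 13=-4.62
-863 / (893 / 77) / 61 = -66451 / 54473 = -1.22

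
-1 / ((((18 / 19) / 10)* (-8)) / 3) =95 / 24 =3.96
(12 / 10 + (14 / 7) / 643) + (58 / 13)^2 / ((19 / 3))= 44865928 / 10323365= 4.35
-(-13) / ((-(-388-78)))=13 / 466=0.03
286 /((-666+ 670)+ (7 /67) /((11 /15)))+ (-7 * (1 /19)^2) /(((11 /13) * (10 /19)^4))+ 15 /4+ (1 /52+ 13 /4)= 330758924161 /4365790000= 75.76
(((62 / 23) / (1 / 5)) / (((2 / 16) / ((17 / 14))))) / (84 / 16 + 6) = 16864 / 1449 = 11.64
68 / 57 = 1.19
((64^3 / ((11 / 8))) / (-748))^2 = 64963.77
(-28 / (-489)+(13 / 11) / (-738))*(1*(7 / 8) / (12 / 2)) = 515543 / 63515232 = 0.01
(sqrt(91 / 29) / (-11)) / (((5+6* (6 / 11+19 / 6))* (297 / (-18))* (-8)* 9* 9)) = -sqrt(2639) / 93020400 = -0.00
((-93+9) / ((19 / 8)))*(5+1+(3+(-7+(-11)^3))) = 893088 / 19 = 47004.63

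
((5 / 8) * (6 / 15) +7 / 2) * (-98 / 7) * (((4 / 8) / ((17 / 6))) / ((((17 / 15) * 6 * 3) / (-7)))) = 3.18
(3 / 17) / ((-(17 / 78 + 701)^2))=-18252 / 50856231425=-0.00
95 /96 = 0.99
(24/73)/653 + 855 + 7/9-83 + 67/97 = 32187941174/41615037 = 773.47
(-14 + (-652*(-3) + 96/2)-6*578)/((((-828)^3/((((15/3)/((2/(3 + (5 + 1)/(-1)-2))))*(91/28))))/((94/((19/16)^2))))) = -22576450/3201977223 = -0.01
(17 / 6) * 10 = 85 / 3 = 28.33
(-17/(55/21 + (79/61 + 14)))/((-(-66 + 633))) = 1037/619596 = 0.00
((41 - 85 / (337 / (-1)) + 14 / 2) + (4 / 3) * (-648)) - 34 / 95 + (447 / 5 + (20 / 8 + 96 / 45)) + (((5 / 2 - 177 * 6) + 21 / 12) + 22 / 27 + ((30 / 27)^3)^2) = -24188934172151 / 13611266892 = -1777.13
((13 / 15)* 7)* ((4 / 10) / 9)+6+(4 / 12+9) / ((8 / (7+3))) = 12107 / 675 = 17.94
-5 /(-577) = 5 /577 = 0.01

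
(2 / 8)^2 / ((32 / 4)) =1 / 128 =0.01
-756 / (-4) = 189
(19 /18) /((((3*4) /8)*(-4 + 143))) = 19 /3753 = 0.01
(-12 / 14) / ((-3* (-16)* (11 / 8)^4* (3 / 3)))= -512 / 102487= -0.00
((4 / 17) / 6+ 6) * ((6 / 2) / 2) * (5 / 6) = 385 / 51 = 7.55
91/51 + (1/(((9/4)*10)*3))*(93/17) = 1427/765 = 1.87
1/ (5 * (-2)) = -1/ 10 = -0.10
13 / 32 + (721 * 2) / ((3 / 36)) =553741 / 32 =17304.41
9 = 9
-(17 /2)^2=-289 /4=-72.25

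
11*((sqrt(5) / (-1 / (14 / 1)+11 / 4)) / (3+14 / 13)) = 4004*sqrt(5) / 3975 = 2.25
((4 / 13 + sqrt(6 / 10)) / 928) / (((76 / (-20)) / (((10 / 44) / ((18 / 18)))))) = -5 * sqrt(15) / 387904 - 25 / 1260688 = -0.00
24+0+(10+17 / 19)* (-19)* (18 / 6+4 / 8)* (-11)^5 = 233362947 / 2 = 116681473.50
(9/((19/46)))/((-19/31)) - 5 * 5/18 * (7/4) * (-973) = 60545227/25992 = 2329.38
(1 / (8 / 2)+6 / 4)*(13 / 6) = 91 / 24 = 3.79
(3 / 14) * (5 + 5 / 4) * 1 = 75 / 56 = 1.34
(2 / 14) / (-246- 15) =-1 / 1827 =-0.00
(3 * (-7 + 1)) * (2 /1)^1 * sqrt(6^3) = -216 * sqrt(6) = -529.09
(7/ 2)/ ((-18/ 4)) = -7/ 9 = -0.78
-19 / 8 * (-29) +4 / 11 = 6093 / 88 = 69.24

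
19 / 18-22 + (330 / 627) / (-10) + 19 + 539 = 183655 / 342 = 537.00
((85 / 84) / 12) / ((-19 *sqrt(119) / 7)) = -5 *sqrt(119) / 19152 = -0.00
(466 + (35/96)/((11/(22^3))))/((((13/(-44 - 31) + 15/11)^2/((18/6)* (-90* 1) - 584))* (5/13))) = -2475191593875/1928648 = -1283381.72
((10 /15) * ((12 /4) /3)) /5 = 2 /15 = 0.13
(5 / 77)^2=25 / 5929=0.00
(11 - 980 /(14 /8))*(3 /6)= -549 /2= -274.50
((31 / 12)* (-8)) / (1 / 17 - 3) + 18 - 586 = -42073 / 75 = -560.97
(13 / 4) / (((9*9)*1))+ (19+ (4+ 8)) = 10057 / 324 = 31.04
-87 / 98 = -0.89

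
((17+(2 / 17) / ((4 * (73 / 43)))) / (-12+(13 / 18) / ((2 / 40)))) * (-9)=-62.65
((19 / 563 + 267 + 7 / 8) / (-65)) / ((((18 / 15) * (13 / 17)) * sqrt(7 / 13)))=-20513237 * sqrt(91) / 31969392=-6.12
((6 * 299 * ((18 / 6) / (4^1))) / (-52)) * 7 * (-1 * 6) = 1086.75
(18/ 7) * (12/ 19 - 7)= -2178/ 133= -16.38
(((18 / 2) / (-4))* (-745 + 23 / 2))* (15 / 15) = 13203 / 8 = 1650.38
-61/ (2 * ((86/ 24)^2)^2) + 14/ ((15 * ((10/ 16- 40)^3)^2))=-1323979817127573661312/ 7156989236907301640625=-0.18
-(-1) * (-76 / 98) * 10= -380 / 49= -7.76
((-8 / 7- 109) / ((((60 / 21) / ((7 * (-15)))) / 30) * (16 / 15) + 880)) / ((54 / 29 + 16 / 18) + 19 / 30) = -4754082375 / 128546507672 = -0.04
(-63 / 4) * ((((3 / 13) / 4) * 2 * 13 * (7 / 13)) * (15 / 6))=-6615 / 208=-31.80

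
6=6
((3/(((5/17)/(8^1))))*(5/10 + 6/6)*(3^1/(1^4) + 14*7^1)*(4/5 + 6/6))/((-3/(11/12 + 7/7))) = -355419/25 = -14216.76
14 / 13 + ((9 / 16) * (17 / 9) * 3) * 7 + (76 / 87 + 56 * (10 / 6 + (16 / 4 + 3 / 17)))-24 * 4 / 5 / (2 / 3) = 165443809 / 512720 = 322.68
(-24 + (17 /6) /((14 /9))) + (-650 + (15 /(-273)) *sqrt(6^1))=-18821 /28 -5 *sqrt(6) /91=-672.31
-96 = -96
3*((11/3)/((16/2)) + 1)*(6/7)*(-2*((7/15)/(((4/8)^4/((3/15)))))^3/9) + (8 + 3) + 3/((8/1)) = 17414663/2025000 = 8.60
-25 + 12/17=-413/17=-24.29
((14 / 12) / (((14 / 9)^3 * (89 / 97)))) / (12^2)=2619 / 1116416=0.00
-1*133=-133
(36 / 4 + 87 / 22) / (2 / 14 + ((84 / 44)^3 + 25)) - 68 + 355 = 171915037 / 598166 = 287.40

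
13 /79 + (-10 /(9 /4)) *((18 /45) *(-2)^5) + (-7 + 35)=60473 /711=85.05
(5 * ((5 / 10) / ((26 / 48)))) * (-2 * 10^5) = -12000000 / 13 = -923076.92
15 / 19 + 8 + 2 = 205 / 19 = 10.79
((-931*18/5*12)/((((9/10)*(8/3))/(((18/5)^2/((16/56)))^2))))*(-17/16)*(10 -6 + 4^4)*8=9525122386416/125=76200979091.33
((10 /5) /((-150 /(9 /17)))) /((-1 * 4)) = 3 /1700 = 0.00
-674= -674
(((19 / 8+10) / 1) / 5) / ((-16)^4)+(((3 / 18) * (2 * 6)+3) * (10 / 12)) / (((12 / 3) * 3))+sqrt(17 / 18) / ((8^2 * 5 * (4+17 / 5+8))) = sqrt(34) / 29568+8192891 / 23592960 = 0.35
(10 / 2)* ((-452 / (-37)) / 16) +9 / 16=2593 / 592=4.38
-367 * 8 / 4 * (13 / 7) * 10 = -95420 / 7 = -13631.43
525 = 525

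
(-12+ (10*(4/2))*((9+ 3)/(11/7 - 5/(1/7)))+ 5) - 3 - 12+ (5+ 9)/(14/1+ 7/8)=-18722/663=-28.24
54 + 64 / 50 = 1382 / 25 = 55.28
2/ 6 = 0.33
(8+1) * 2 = 18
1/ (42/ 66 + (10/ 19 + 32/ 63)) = 13167/ 21997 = 0.60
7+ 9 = 16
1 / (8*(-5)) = -1 / 40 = -0.02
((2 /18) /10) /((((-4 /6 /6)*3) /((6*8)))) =-8 /5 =-1.60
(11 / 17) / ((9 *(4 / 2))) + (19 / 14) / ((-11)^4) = 565132 / 15680511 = 0.04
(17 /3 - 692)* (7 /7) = -2059 /3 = -686.33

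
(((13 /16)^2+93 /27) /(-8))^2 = 89434849 /339738624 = 0.26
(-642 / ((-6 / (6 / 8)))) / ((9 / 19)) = 2033 / 12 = 169.42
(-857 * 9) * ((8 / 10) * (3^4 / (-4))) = 624753 / 5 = 124950.60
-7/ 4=-1.75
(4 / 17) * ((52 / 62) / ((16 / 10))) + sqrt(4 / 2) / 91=sqrt(2) / 91 + 65 / 527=0.14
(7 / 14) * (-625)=-312.50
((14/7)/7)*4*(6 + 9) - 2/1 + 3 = 127/7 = 18.14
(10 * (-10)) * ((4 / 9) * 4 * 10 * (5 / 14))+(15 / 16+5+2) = -631999 / 1008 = -626.98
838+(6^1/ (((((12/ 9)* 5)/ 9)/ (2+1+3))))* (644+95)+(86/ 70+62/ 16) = 10292381/ 280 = 36758.50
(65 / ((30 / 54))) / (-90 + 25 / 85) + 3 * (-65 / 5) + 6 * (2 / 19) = -1149516 / 28975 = -39.67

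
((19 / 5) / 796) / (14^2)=19 / 780080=0.00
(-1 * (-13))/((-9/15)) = -65/3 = -21.67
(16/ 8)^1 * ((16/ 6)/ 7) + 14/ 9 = 146/ 63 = 2.32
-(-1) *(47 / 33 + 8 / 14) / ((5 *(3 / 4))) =1844 / 3465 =0.53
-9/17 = -0.53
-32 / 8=-4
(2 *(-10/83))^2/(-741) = -400/5104749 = -0.00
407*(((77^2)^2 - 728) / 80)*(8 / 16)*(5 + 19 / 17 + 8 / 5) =586586647031 / 850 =690101937.68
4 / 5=0.80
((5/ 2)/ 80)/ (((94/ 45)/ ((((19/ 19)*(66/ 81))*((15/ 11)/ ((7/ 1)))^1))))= 25/ 10528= 0.00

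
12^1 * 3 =36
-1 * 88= -88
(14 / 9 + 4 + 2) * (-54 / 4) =-102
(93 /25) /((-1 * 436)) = -93 /10900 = -0.01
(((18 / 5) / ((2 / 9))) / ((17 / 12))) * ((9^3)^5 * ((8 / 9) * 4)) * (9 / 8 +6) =5069863236698636976 / 85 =59645449843513376.19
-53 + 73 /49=-2524 /49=-51.51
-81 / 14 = -5.79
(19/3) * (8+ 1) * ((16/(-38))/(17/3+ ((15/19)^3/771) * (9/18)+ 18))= -253837872/250315721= -1.01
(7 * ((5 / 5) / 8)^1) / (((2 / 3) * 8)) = 21 / 128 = 0.16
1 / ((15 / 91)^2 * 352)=8281 / 79200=0.10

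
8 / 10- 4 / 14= 18 / 35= 0.51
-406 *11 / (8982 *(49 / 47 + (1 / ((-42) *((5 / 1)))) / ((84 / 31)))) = -205703960 / 430588597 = -0.48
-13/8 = -1.62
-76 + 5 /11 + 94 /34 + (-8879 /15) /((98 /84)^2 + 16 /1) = -62455726 /584375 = -106.88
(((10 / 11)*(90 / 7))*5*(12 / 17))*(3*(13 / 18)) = 117000 / 1309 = 89.38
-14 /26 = -7 /13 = -0.54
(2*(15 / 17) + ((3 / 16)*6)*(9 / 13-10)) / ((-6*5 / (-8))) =-5131 / 2210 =-2.32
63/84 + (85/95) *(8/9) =1057/684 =1.55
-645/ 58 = -11.12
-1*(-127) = 127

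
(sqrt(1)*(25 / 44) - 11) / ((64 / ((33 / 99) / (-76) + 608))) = -21209319 / 214016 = -99.10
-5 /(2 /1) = -5 /2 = -2.50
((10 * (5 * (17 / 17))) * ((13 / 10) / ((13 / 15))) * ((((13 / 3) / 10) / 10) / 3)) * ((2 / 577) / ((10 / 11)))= 143 / 34620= 0.00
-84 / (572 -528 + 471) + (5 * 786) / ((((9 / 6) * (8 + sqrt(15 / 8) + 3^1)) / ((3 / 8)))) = 44446848 / 490795 -1965 * sqrt(30) / 953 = 79.27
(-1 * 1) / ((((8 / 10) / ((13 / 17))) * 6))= -65 / 408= -0.16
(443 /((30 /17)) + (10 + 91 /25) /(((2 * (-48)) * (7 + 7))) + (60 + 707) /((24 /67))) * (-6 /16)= -80378979 /89600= -897.09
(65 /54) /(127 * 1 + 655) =65 /42228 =0.00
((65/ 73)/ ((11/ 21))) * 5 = 6825/ 803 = 8.50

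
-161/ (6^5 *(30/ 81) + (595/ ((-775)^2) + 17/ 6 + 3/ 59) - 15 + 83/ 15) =-6846404250/ 122189966851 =-0.06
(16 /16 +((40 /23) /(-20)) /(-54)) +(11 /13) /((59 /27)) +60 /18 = 2249201 /476307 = 4.72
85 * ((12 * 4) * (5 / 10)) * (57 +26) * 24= 4063680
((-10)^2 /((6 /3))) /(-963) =-50 /963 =-0.05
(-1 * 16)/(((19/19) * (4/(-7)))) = 28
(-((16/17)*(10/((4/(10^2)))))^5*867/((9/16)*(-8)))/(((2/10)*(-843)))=-10240000000000000000/12424977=-824146394798.16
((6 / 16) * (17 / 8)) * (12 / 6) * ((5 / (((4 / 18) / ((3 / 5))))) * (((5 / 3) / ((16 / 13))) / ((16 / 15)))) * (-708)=-19338.85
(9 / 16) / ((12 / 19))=57 / 64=0.89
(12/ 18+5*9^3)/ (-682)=-10937/ 2046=-5.35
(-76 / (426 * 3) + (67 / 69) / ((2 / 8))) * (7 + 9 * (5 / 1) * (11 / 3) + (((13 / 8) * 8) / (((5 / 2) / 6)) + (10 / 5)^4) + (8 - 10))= 4069604 / 4899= 830.70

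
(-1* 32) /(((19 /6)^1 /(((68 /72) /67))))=-544 /3819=-0.14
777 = 777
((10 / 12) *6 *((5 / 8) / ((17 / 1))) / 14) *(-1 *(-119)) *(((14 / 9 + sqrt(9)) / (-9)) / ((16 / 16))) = -1025 / 1296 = -0.79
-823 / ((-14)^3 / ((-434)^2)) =790903 / 14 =56493.07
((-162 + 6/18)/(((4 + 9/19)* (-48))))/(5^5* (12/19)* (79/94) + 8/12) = 1645799/3627557376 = 0.00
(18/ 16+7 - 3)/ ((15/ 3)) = 41/ 40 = 1.02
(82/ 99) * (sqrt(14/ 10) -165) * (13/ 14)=-125.99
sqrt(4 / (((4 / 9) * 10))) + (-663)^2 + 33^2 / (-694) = 3 * sqrt(10) / 10 + 305059797 / 694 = 439568.38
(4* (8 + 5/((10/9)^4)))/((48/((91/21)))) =293293/72000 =4.07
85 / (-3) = -85 / 3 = -28.33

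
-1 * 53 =-53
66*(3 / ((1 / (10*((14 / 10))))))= 2772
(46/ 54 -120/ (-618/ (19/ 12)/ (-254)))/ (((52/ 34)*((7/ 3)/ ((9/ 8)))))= -24.35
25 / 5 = 5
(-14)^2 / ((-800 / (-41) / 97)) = 194873 / 200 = 974.36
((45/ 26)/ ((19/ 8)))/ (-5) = -0.15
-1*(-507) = 507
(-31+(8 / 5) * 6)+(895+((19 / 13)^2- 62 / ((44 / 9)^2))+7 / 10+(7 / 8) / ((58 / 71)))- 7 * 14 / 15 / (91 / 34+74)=29508853452457 / 33731034480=874.83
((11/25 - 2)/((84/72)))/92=-117/8050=-0.01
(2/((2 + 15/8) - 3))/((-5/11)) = -176/35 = -5.03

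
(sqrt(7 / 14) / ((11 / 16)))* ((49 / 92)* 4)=392* sqrt(2) / 253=2.19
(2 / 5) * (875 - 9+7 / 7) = 1734 / 5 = 346.80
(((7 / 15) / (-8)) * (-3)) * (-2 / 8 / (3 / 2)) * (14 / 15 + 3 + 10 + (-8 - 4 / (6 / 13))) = 287 / 3600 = 0.08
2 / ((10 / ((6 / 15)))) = 2 / 25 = 0.08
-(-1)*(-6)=-6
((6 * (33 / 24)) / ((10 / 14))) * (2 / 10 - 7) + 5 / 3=-76.87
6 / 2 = 3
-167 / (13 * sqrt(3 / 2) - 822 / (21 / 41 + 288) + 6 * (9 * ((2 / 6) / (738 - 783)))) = -13.18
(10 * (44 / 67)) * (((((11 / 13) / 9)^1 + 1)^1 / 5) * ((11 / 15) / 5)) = 0.21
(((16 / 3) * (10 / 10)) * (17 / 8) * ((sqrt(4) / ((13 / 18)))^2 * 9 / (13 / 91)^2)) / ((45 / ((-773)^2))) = 430048791648 / 845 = 508933481.24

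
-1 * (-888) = 888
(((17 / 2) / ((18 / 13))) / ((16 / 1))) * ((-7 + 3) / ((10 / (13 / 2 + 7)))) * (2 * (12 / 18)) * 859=-189839 / 80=-2372.99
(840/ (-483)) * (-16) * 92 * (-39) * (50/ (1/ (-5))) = 24960000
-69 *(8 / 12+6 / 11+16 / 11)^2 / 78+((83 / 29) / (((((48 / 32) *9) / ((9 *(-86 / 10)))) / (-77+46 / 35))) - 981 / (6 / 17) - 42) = -1585.85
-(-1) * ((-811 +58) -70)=-823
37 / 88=0.42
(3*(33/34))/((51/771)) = 25443/578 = 44.02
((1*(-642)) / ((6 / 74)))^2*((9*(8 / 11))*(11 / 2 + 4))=42883191216 / 11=3898471928.73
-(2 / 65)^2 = -4 / 4225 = -0.00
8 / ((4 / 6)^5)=243 / 4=60.75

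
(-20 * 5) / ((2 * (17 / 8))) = -400 / 17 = -23.53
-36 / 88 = -9 / 22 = -0.41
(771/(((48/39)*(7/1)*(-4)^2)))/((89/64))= 10023/2492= 4.02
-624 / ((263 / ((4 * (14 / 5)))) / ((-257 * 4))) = 35922432 / 1315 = 27317.44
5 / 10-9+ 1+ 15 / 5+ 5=1 / 2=0.50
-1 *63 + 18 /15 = -309 /5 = -61.80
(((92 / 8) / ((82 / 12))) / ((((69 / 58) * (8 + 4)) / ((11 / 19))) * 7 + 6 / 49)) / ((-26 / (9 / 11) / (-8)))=294147 / 119922868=0.00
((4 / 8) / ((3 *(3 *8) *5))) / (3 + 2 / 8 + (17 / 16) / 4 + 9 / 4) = 4 / 16605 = 0.00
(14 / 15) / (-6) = -7 / 45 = -0.16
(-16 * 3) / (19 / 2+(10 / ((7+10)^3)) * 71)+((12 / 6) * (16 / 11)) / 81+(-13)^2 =4617571423 / 28145799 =164.06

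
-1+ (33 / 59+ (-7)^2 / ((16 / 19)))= 54513 / 944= 57.75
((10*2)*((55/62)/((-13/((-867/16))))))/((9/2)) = 79475/4836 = 16.43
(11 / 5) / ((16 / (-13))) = -143 / 80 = -1.79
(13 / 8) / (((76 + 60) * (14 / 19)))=247 / 15232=0.02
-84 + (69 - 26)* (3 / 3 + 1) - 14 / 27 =40 / 27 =1.48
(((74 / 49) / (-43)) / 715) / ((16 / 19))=-703 / 12052040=-0.00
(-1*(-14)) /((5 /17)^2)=4046 /25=161.84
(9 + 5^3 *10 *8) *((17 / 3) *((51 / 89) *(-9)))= -26033409 / 89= -292510.21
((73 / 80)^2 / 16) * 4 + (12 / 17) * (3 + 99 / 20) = 2532833 / 435200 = 5.82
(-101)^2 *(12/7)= 122412/7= 17487.43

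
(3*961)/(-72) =-961/24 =-40.04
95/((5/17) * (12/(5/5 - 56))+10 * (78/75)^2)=2220625/251324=8.84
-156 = -156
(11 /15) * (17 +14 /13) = 517 /39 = 13.26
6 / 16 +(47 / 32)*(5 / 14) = 403 / 448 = 0.90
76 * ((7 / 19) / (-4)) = -7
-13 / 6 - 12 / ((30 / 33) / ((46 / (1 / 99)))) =-1803449 / 30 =-60114.97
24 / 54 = 4 / 9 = 0.44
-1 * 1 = -1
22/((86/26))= 286/43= 6.65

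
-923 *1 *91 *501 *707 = -29750908551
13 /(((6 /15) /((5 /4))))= 40.62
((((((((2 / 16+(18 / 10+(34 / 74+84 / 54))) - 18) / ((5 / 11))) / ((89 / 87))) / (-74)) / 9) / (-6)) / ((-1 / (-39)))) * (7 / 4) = -5436522091 / 10527062400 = -0.52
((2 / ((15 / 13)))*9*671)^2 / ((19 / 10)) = 5478532488 / 95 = 57668763.03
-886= -886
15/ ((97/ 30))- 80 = -7310/ 97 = -75.36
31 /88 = 0.35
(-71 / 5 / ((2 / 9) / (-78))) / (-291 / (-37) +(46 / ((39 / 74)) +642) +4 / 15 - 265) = 35961003 / 3408464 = 10.55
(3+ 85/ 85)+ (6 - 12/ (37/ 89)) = -698/ 37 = -18.86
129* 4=516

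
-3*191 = -573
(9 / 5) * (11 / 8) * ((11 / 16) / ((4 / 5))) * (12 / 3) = 1089 / 128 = 8.51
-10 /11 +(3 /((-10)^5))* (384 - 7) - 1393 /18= -775261969 /9900000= -78.31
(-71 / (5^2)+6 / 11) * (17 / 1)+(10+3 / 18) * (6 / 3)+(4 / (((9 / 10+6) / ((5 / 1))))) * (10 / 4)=-216838 / 18975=-11.43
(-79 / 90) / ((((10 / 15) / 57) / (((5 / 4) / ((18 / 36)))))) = -1501 / 8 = -187.62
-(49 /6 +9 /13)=-691 /78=-8.86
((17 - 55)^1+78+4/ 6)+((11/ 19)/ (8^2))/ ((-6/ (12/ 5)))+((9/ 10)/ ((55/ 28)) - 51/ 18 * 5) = 4506803/ 167200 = 26.95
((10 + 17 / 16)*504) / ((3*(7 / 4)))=1062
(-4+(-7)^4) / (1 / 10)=23970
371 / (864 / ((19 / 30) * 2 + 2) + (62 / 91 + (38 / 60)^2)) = 212694300 / 152252557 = 1.40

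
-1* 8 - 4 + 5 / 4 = -43 / 4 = -10.75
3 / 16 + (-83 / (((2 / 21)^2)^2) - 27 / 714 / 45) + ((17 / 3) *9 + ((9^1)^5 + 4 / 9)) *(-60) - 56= -16261181023 / 3570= -4554952.67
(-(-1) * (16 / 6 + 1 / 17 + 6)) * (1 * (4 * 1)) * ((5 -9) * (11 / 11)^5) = -7120 / 51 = -139.61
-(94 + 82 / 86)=-4083 / 43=-94.95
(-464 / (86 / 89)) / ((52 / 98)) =-505876 / 559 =-904.97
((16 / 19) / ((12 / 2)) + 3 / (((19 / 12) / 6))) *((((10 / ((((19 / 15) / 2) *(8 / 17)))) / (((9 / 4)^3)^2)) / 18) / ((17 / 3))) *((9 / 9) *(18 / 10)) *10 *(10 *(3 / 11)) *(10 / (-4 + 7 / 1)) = 3358720000 / 703450737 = 4.77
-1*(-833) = 833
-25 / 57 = -0.44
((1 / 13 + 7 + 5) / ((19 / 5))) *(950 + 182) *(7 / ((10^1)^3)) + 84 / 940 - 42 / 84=7189722 / 290225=24.77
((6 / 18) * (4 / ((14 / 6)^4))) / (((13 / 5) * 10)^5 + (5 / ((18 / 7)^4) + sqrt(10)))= 14140688007837901248 / 3735129716679181290496755001 -1190155742208 * sqrt(10) / 3735129716679181290496755001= 0.00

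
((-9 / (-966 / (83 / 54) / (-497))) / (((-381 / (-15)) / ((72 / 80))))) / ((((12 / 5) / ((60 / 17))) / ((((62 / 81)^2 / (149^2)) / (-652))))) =141579325 / 9431931637306008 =0.00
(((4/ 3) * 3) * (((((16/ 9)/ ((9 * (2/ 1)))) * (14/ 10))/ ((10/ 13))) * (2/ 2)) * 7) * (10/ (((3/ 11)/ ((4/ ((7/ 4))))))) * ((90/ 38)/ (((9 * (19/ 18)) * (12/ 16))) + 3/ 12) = 107755648/ 438615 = 245.67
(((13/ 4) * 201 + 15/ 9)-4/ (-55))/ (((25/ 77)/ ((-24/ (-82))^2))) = 36312612/ 210125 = 172.81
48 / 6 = 8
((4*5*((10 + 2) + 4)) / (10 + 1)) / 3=320 / 33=9.70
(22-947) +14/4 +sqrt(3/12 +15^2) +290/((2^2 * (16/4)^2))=-29343/32 +sqrt(901)/2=-901.96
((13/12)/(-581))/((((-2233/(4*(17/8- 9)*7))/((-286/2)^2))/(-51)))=22596145/134792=167.64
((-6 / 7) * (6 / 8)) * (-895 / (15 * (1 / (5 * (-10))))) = -13425 / 7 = -1917.86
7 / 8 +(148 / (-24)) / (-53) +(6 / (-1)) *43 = -326915 / 1272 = -257.01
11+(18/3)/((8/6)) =31/2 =15.50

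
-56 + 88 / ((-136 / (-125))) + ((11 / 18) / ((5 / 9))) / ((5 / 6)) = 11136 / 425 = 26.20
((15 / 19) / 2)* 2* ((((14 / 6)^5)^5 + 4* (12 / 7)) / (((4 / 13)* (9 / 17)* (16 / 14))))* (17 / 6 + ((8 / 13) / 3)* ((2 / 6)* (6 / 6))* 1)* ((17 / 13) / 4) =9210573310588212244465284515 / 1446545340512093952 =6367289743.80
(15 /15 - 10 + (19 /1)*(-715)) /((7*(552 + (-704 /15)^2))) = -218475 /309908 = -0.70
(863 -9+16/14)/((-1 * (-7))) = 122.16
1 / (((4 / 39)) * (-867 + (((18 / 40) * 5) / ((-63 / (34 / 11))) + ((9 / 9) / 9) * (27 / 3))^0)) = -39 / 3464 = -0.01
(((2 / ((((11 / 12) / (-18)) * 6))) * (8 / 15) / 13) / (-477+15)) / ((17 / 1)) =32 / 935935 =0.00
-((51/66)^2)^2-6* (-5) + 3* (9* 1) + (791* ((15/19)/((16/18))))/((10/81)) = 12789913573/2225432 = 5747.16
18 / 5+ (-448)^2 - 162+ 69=1003073 / 5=200614.60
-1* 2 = -2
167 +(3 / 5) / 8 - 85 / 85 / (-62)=207193 / 1240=167.09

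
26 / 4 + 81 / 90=37 / 5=7.40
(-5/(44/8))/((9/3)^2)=-10/99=-0.10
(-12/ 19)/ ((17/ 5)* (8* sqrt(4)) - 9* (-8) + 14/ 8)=-240/ 48697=-0.00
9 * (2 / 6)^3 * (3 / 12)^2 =1 / 48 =0.02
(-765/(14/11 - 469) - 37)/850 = -1213/29155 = -0.04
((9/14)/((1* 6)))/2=3/56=0.05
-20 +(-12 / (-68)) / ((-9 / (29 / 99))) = -20.01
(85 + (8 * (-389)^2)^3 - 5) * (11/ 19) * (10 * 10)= 1951462697479207563200/ 19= 102708563025221450694.74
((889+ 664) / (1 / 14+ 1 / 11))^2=57198462244 / 625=91517539.59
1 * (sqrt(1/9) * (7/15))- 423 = -19028/45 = -422.84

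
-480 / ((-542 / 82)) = 19680 / 271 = 72.62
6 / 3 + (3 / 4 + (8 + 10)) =20.75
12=12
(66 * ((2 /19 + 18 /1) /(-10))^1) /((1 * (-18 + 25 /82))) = 930864 /137845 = 6.75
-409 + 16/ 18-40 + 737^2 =4884488/ 9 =542720.89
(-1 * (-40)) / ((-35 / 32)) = -256 / 7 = -36.57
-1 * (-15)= 15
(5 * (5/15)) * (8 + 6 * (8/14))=19.05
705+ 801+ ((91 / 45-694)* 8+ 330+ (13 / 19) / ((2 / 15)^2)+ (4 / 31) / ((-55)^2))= -234845737349 / 64142100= -3661.34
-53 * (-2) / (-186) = -53 / 93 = -0.57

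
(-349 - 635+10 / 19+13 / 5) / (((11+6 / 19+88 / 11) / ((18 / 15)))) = -559098 / 9175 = -60.94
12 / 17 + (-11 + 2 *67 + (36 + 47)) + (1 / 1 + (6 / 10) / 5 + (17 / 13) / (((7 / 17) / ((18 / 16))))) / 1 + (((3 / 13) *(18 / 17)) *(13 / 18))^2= 1112078601 / 5259800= 211.43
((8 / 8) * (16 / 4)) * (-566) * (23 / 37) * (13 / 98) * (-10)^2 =-33846800 / 1813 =-18668.95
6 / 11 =0.55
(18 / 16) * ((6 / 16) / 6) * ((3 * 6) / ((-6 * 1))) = -27 / 128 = -0.21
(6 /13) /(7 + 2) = 0.05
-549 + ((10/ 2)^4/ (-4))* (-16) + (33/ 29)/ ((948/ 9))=17879063/ 9164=1951.01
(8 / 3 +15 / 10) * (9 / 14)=75 / 28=2.68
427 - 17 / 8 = 3399 / 8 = 424.88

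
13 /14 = 0.93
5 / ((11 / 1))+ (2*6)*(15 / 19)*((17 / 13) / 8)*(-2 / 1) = -7180 / 2717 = -2.64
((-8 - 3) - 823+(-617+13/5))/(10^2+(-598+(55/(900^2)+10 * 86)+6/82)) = -9620272800/2404890451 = -4.00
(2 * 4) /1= 8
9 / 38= 0.24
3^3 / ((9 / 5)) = 15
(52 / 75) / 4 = 13 / 75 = 0.17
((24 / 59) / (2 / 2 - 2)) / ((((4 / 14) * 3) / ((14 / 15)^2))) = -5488 / 13275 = -0.41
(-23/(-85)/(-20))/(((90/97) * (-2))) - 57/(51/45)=-15387769/306000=-50.29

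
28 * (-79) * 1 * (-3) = 6636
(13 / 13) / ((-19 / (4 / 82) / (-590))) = 1.51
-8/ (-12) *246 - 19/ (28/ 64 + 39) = 103180/ 631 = 163.52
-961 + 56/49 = -6719/7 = -959.86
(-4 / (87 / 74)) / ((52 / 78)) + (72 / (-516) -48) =-66394 / 1247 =-53.24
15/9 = 5/3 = 1.67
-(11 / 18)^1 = -11 / 18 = -0.61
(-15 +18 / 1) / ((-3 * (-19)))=1 / 19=0.05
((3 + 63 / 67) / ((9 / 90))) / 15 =176 / 67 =2.63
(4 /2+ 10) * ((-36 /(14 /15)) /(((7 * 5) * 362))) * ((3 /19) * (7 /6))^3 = -567 /2482958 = -0.00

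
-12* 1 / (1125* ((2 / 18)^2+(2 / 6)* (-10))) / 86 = 54 / 1445875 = 0.00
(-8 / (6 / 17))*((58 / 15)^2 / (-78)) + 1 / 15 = 116131 / 26325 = 4.41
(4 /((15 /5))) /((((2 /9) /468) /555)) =1558440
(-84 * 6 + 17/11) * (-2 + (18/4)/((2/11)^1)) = -502957/44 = -11430.84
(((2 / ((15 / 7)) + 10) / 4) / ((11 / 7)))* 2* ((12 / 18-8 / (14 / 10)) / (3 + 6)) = -8692 / 4455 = -1.95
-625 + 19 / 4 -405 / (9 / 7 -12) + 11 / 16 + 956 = 29939 / 80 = 374.24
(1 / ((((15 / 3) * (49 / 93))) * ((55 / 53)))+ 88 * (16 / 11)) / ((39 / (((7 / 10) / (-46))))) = -1729729 / 34534500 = -0.05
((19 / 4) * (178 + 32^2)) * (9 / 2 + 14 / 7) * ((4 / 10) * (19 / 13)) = 216961 / 10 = 21696.10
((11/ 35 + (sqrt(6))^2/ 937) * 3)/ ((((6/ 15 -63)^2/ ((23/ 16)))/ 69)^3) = 394088653167665625/ 25261759962304949579776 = 0.00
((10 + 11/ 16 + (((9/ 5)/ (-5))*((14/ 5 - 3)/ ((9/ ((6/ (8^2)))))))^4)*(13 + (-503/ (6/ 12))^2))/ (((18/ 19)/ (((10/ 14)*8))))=5845595024000173060379/ 89600000000000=65241015.89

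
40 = 40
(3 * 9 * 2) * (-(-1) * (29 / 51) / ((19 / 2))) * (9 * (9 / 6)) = 14094 / 323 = 43.63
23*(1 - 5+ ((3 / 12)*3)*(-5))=-713 / 4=-178.25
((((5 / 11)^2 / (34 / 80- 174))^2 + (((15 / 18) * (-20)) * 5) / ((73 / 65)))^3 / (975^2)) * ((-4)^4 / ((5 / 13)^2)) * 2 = -49431662777633756112910485732655890932032000000 / 33233039779153119263309056211288962512064299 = -1487.43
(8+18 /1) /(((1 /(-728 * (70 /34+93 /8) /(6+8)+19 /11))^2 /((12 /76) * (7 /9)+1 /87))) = 33899936051449 /19267919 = 1759397.89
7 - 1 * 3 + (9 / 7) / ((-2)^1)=47 / 14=3.36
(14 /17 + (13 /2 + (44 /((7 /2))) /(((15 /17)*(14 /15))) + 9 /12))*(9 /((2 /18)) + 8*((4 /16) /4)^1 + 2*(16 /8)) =13297815 /6664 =1995.47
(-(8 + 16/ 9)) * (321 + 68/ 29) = -825176/ 261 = -3161.59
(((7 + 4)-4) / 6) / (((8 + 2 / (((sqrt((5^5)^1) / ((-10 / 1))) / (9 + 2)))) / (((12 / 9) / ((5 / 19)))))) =1463 *sqrt(5) / 6822 + 3325 / 3411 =1.45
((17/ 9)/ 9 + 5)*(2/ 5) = 844/ 405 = 2.08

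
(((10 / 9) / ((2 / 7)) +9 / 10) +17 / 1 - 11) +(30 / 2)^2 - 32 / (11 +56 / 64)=398591 / 1710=233.09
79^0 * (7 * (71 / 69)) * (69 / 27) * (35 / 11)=17395 / 297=58.57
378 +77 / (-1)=301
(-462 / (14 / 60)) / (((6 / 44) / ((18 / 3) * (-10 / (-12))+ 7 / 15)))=-79376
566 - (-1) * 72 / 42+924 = 10442 / 7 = 1491.71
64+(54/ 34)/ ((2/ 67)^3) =8129305/ 136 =59774.30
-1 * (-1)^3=1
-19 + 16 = -3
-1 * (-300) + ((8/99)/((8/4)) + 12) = 30892/99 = 312.04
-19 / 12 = -1.58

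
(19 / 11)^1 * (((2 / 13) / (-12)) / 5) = -0.00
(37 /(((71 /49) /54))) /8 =48951 /284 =172.36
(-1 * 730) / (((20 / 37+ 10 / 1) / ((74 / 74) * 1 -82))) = 72927 / 13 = 5609.77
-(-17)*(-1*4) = -68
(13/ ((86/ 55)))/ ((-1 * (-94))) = 715/ 8084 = 0.09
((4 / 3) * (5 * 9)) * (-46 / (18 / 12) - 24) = -3280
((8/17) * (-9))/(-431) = 0.01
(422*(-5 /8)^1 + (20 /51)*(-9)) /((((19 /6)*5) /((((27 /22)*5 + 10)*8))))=-7742550 /3553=-2179.16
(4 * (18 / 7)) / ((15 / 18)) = 432 / 35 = 12.34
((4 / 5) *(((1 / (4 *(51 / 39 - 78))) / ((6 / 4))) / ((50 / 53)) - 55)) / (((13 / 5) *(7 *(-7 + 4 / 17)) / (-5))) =-279670213 / 156504075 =-1.79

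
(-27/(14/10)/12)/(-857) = 45/23996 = 0.00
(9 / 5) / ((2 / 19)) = 171 / 10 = 17.10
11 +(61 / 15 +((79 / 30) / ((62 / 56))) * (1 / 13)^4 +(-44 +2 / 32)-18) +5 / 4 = -3231376121 / 70831280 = -45.62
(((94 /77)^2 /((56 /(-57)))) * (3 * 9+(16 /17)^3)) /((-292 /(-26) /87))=-19473812487441 /59540037788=-327.07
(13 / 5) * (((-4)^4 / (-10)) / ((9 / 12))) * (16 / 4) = -26624 / 75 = -354.99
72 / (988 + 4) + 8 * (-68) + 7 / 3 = -201473 / 372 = -541.59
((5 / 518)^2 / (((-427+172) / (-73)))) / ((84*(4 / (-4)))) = -365 / 1149500016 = -0.00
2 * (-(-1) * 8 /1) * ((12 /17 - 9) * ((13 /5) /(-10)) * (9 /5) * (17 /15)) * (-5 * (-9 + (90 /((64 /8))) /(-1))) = 890838 /125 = 7126.70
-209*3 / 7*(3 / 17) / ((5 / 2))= -3762 / 595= -6.32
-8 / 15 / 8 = -1 / 15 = -0.07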